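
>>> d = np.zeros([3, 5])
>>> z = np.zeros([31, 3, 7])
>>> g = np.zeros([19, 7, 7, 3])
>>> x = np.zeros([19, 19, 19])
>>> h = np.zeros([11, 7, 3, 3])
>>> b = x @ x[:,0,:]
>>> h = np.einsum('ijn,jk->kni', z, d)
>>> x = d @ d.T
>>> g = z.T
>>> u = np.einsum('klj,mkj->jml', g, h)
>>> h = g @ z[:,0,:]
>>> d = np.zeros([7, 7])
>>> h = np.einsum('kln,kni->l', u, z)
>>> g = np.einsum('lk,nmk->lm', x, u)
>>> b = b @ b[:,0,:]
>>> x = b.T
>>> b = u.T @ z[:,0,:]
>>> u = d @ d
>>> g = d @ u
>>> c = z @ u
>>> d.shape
(7, 7)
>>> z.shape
(31, 3, 7)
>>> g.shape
(7, 7)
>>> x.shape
(19, 19, 19)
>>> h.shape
(5,)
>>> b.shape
(3, 5, 7)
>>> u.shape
(7, 7)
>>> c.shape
(31, 3, 7)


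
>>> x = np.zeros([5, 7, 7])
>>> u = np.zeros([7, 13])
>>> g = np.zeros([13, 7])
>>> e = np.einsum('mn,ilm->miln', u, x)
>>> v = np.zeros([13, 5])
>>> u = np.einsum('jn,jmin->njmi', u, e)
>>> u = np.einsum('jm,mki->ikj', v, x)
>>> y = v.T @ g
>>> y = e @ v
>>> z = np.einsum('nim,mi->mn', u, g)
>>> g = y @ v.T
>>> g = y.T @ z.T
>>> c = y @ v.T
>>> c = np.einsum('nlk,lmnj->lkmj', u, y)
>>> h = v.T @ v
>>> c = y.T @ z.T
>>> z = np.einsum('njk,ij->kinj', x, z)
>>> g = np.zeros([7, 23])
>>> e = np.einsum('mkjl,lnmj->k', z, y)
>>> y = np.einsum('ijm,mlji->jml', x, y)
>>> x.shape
(5, 7, 7)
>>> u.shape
(7, 7, 13)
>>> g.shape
(7, 23)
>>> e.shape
(13,)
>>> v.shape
(13, 5)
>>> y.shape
(7, 7, 5)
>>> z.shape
(7, 13, 5, 7)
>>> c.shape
(5, 7, 5, 13)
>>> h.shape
(5, 5)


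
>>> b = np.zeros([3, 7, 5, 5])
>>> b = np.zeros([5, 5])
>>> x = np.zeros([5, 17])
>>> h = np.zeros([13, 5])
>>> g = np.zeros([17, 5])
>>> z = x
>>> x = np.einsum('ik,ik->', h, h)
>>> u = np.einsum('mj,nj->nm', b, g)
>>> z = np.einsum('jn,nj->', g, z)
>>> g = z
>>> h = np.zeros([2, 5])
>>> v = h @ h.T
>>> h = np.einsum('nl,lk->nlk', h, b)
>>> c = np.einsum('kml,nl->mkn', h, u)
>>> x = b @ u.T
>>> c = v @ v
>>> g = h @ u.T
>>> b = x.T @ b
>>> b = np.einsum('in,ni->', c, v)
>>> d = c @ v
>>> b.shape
()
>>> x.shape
(5, 17)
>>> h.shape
(2, 5, 5)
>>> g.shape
(2, 5, 17)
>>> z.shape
()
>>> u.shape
(17, 5)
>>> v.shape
(2, 2)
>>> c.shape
(2, 2)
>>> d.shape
(2, 2)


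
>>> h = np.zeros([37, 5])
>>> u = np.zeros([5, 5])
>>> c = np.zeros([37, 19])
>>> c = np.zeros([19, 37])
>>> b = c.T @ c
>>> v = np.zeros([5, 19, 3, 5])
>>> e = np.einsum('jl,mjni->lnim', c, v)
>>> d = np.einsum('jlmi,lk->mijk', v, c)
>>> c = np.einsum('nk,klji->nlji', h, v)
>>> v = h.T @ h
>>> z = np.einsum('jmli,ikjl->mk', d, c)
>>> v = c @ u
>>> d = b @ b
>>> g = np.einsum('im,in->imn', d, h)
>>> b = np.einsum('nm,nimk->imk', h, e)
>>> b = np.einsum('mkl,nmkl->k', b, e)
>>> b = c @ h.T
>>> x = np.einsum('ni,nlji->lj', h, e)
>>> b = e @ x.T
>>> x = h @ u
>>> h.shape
(37, 5)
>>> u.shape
(5, 5)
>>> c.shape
(37, 19, 3, 5)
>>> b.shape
(37, 3, 5, 3)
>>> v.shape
(37, 19, 3, 5)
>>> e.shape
(37, 3, 5, 5)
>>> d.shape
(37, 37)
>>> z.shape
(5, 19)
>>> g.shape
(37, 37, 5)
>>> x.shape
(37, 5)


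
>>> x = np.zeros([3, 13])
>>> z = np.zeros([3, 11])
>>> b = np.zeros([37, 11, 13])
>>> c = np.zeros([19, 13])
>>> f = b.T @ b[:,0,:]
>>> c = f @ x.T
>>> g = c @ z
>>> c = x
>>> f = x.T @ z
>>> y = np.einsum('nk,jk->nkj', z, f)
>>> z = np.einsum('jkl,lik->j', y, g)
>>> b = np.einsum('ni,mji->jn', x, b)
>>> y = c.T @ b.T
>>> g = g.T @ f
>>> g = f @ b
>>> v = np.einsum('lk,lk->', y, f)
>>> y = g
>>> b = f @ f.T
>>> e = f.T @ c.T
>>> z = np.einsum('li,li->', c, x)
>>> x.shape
(3, 13)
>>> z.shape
()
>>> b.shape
(13, 13)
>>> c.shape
(3, 13)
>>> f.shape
(13, 11)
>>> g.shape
(13, 3)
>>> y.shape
(13, 3)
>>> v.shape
()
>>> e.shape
(11, 3)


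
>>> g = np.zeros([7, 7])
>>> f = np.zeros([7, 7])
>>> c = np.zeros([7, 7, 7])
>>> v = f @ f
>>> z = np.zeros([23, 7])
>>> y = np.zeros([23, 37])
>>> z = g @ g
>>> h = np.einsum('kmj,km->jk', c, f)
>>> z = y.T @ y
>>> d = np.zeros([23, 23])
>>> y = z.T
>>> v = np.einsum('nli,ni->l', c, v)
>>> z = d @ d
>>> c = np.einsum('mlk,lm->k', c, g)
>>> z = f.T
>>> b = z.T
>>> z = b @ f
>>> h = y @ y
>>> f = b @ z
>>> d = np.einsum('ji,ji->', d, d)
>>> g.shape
(7, 7)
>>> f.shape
(7, 7)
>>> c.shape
(7,)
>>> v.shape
(7,)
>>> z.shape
(7, 7)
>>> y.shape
(37, 37)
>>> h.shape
(37, 37)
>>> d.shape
()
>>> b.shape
(7, 7)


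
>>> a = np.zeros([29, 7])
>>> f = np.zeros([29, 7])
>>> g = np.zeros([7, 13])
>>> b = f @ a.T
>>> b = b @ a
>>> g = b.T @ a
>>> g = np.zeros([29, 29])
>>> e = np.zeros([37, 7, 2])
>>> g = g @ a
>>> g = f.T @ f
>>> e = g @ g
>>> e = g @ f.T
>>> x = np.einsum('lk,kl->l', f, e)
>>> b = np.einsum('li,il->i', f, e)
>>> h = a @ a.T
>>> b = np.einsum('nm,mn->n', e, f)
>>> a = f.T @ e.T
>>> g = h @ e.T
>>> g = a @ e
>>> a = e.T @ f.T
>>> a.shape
(29, 29)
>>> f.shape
(29, 7)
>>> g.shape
(7, 29)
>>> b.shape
(7,)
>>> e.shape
(7, 29)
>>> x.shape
(29,)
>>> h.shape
(29, 29)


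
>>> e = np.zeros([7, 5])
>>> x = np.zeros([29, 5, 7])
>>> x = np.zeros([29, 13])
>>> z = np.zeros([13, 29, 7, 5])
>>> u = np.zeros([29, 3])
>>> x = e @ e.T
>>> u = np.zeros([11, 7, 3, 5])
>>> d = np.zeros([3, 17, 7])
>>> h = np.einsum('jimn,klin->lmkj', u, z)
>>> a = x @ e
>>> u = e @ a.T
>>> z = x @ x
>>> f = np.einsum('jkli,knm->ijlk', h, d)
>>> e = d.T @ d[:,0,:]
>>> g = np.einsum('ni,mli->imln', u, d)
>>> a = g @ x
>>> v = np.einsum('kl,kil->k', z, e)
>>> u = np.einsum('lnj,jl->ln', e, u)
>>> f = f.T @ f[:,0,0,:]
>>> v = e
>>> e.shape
(7, 17, 7)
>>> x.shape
(7, 7)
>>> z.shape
(7, 7)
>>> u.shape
(7, 17)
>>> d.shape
(3, 17, 7)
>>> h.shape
(29, 3, 13, 11)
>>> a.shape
(7, 3, 17, 7)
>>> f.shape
(3, 13, 29, 3)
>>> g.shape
(7, 3, 17, 7)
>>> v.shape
(7, 17, 7)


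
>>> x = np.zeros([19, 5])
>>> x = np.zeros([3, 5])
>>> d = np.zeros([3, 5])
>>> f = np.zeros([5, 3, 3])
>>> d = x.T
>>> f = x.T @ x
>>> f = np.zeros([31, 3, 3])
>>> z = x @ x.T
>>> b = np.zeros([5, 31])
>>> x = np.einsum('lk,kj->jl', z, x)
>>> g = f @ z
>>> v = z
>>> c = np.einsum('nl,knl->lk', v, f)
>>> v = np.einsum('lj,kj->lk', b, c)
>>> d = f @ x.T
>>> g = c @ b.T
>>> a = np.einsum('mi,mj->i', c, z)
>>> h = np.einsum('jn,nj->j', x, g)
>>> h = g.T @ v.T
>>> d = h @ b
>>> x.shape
(5, 3)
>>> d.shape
(5, 31)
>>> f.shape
(31, 3, 3)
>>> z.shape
(3, 3)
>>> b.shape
(5, 31)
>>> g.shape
(3, 5)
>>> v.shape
(5, 3)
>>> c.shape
(3, 31)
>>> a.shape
(31,)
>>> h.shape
(5, 5)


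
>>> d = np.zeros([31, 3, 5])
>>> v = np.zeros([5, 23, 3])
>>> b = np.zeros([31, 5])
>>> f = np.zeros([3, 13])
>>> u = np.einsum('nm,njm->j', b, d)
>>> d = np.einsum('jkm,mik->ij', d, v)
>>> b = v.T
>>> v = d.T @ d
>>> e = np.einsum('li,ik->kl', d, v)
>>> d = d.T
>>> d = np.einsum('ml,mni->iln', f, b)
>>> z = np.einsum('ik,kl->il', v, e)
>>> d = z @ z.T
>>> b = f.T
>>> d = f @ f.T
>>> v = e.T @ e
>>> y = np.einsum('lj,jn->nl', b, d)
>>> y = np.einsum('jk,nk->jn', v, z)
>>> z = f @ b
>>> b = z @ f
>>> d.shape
(3, 3)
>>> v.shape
(23, 23)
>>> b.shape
(3, 13)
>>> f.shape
(3, 13)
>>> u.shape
(3,)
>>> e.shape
(31, 23)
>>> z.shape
(3, 3)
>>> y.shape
(23, 31)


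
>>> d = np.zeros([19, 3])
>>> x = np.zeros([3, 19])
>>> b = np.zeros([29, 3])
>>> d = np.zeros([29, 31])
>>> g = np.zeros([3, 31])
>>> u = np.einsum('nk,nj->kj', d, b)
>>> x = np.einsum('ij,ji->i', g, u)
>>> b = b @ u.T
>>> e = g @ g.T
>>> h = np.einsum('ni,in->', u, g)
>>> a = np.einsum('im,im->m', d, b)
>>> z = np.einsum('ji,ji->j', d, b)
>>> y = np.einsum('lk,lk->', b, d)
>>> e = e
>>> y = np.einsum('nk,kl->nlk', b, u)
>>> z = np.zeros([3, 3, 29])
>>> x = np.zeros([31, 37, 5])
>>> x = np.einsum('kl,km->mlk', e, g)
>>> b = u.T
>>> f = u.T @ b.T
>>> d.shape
(29, 31)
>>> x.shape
(31, 3, 3)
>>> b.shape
(3, 31)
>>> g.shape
(3, 31)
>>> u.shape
(31, 3)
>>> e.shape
(3, 3)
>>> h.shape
()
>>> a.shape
(31,)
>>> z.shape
(3, 3, 29)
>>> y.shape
(29, 3, 31)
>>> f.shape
(3, 3)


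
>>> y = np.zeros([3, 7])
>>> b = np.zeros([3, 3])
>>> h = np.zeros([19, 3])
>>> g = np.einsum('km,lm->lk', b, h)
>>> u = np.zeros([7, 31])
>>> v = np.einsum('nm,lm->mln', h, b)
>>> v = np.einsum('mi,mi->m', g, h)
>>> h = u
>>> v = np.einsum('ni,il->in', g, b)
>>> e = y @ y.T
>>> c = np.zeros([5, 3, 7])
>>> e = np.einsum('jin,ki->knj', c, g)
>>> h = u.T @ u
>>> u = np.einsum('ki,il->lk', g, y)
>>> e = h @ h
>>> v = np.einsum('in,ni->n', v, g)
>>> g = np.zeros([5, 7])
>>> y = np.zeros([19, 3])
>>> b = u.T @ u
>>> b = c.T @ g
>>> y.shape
(19, 3)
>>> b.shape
(7, 3, 7)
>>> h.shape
(31, 31)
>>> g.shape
(5, 7)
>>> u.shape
(7, 19)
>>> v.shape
(19,)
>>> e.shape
(31, 31)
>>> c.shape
(5, 3, 7)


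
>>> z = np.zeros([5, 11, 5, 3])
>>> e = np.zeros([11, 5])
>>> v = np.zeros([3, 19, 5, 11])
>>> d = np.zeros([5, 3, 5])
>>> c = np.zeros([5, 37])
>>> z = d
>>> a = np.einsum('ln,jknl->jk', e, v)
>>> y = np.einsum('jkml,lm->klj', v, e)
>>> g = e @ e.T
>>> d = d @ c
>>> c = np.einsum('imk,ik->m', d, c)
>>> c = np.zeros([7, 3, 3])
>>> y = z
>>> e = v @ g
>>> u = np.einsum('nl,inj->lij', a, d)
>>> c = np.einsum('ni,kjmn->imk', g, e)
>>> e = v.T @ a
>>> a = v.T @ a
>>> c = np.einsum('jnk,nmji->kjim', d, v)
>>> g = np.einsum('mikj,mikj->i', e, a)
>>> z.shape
(5, 3, 5)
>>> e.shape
(11, 5, 19, 19)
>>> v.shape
(3, 19, 5, 11)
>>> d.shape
(5, 3, 37)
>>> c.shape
(37, 5, 11, 19)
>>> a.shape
(11, 5, 19, 19)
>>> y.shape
(5, 3, 5)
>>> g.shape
(5,)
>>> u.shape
(19, 5, 37)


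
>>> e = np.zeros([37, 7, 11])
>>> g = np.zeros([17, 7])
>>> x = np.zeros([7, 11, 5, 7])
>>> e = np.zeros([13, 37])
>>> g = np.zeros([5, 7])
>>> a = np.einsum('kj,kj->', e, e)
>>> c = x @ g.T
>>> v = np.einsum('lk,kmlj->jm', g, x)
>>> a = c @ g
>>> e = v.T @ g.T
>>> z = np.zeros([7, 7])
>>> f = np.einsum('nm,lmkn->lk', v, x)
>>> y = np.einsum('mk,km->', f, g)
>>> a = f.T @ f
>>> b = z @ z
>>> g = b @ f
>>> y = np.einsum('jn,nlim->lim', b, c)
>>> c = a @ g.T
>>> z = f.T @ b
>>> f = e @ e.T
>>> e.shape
(11, 5)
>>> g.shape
(7, 5)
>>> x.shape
(7, 11, 5, 7)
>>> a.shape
(5, 5)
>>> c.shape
(5, 7)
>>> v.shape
(7, 11)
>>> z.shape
(5, 7)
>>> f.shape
(11, 11)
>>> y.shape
(11, 5, 5)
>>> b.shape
(7, 7)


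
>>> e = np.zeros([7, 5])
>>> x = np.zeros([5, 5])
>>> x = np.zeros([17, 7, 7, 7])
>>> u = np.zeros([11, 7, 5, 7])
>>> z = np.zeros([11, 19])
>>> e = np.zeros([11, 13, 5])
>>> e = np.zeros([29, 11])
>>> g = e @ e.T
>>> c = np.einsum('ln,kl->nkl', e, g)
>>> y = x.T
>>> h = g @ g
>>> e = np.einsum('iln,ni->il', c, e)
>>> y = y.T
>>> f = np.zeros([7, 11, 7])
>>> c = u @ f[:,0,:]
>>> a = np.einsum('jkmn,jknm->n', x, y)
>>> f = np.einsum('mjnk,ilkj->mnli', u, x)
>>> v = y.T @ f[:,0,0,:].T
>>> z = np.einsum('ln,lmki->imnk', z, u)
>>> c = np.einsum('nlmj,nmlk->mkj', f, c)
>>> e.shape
(11, 29)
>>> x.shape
(17, 7, 7, 7)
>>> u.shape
(11, 7, 5, 7)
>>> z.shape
(7, 7, 19, 5)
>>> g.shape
(29, 29)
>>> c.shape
(7, 7, 17)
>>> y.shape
(17, 7, 7, 7)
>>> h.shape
(29, 29)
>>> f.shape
(11, 5, 7, 17)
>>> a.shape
(7,)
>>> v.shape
(7, 7, 7, 11)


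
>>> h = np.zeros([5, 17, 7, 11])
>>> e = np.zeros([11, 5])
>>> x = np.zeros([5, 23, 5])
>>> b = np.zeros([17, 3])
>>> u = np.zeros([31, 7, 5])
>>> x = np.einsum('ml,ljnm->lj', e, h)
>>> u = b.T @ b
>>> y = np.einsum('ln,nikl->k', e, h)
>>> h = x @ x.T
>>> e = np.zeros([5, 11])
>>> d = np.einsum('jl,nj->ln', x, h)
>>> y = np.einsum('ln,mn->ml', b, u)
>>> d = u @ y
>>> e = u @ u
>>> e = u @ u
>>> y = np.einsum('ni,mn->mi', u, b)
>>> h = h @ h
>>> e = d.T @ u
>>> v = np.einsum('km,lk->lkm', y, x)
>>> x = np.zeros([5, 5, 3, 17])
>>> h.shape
(5, 5)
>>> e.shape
(17, 3)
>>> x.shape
(5, 5, 3, 17)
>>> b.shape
(17, 3)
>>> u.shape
(3, 3)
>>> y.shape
(17, 3)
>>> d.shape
(3, 17)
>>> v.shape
(5, 17, 3)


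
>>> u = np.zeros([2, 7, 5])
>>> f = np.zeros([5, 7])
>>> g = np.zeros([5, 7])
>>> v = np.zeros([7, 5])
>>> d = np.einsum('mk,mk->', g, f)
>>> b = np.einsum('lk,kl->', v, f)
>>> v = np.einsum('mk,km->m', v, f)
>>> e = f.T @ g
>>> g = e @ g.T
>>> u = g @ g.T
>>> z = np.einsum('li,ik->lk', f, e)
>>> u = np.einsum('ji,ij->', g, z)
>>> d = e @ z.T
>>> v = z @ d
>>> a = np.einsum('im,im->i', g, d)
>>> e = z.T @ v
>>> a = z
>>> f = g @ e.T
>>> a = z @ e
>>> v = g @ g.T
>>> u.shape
()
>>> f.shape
(7, 7)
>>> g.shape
(7, 5)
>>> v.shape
(7, 7)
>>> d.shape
(7, 5)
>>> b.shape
()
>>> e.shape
(7, 5)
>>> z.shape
(5, 7)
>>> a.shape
(5, 5)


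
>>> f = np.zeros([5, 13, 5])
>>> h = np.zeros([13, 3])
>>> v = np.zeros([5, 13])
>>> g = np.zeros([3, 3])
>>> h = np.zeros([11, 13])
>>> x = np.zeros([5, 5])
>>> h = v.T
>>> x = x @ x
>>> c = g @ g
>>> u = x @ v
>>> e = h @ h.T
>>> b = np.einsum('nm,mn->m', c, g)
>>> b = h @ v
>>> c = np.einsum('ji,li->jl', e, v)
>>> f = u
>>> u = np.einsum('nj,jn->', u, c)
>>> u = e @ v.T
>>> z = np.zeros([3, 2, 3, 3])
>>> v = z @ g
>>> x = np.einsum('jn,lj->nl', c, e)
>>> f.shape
(5, 13)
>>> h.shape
(13, 5)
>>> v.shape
(3, 2, 3, 3)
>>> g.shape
(3, 3)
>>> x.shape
(5, 13)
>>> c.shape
(13, 5)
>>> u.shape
(13, 5)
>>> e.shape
(13, 13)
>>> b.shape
(13, 13)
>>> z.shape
(3, 2, 3, 3)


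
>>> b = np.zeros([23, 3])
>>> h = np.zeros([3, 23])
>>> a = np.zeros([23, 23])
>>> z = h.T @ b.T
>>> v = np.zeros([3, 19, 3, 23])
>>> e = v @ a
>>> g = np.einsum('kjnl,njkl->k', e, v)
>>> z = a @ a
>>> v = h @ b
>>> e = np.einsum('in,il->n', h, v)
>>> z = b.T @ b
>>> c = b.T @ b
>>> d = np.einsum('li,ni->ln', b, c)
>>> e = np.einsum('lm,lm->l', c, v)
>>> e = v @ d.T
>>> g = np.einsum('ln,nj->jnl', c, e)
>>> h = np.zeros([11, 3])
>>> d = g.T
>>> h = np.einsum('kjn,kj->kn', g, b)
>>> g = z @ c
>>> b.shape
(23, 3)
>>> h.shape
(23, 3)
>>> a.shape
(23, 23)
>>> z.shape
(3, 3)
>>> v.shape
(3, 3)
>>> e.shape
(3, 23)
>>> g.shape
(3, 3)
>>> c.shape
(3, 3)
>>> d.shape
(3, 3, 23)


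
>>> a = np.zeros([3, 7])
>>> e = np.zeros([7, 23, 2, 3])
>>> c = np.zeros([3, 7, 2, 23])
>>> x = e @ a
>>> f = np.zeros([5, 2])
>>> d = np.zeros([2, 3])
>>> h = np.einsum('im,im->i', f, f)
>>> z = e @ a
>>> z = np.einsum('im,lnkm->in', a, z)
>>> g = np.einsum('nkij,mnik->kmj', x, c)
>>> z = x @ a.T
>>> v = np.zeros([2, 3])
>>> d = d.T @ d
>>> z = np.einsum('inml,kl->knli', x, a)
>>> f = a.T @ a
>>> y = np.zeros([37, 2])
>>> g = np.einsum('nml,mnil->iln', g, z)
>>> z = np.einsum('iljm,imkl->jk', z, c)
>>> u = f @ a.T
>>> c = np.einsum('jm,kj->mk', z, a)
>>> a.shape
(3, 7)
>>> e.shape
(7, 23, 2, 3)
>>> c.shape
(2, 3)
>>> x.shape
(7, 23, 2, 7)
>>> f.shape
(7, 7)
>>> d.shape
(3, 3)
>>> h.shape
(5,)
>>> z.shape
(7, 2)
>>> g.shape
(7, 7, 23)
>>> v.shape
(2, 3)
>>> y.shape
(37, 2)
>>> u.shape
(7, 3)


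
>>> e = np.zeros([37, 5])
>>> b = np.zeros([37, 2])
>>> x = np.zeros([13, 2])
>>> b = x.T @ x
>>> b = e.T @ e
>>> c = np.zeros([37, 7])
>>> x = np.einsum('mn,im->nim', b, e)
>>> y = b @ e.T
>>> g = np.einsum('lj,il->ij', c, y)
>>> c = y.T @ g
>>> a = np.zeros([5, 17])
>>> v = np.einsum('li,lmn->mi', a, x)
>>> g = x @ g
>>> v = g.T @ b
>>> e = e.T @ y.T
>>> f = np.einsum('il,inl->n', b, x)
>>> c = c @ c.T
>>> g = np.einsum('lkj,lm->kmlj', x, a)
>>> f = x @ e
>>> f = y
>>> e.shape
(5, 5)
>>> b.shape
(5, 5)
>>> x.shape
(5, 37, 5)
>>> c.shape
(37, 37)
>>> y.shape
(5, 37)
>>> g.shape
(37, 17, 5, 5)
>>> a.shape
(5, 17)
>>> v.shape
(7, 37, 5)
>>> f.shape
(5, 37)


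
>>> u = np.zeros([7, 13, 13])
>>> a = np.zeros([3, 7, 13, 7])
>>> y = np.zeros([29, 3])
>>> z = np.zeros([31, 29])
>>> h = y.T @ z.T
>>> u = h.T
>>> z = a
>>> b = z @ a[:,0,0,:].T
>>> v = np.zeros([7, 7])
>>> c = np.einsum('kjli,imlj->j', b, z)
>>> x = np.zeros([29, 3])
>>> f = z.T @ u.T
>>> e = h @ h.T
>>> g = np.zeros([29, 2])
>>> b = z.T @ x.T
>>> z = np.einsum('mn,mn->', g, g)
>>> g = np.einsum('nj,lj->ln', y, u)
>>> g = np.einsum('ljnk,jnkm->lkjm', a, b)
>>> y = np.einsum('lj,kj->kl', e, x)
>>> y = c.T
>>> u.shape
(31, 3)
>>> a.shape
(3, 7, 13, 7)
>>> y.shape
(7,)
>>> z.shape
()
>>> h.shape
(3, 31)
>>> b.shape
(7, 13, 7, 29)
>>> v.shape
(7, 7)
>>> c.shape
(7,)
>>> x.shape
(29, 3)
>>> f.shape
(7, 13, 7, 31)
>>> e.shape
(3, 3)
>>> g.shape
(3, 7, 7, 29)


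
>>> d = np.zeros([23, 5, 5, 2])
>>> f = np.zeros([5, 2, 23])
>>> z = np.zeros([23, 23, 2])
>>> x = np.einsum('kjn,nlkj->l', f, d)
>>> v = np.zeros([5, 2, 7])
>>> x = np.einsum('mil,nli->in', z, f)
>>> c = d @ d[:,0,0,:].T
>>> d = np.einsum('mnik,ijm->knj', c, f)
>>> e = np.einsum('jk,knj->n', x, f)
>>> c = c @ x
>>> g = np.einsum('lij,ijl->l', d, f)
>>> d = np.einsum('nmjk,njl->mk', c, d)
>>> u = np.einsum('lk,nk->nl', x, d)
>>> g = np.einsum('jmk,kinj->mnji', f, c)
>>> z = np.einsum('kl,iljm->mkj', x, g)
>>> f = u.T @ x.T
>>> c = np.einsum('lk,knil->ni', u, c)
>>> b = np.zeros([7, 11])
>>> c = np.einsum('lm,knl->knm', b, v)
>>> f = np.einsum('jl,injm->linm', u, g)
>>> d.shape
(5, 5)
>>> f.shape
(23, 2, 5, 5)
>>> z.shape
(5, 23, 5)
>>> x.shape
(23, 5)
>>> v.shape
(5, 2, 7)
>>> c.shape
(5, 2, 11)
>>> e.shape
(2,)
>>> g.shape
(2, 5, 5, 5)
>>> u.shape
(5, 23)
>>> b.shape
(7, 11)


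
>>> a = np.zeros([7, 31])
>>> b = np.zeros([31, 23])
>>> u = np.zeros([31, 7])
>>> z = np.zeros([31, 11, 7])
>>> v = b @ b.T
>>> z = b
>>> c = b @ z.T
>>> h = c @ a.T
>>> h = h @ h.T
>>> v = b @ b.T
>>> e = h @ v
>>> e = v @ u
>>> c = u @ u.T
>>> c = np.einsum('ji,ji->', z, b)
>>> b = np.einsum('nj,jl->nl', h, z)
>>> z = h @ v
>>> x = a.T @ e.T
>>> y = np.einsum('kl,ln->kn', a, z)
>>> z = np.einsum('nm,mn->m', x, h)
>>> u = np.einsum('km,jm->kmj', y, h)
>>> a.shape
(7, 31)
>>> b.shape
(31, 23)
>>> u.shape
(7, 31, 31)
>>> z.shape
(31,)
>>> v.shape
(31, 31)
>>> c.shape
()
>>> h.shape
(31, 31)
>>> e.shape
(31, 7)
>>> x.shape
(31, 31)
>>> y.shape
(7, 31)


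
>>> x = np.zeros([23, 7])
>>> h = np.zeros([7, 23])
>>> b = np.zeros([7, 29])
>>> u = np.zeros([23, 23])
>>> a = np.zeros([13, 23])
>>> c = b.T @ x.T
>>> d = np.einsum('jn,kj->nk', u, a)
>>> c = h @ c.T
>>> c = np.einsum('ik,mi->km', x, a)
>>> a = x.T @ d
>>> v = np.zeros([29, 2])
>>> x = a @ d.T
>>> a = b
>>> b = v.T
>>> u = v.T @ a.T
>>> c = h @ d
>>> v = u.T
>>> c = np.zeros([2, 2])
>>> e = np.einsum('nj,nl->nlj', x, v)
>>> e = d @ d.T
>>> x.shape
(7, 23)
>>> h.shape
(7, 23)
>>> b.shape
(2, 29)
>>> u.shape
(2, 7)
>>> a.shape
(7, 29)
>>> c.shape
(2, 2)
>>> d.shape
(23, 13)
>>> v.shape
(7, 2)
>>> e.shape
(23, 23)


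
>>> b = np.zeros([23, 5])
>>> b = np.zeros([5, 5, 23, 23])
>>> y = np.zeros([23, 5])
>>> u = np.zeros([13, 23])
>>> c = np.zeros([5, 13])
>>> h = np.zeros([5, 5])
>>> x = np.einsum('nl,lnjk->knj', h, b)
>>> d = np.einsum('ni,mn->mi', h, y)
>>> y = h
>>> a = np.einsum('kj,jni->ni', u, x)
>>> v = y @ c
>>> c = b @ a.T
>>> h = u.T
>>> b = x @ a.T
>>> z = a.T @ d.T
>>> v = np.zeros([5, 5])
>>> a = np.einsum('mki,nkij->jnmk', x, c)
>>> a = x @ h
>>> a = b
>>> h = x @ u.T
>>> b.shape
(23, 5, 5)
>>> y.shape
(5, 5)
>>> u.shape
(13, 23)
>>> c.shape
(5, 5, 23, 5)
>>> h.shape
(23, 5, 13)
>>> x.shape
(23, 5, 23)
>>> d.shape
(23, 5)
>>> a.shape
(23, 5, 5)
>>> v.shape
(5, 5)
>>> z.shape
(23, 23)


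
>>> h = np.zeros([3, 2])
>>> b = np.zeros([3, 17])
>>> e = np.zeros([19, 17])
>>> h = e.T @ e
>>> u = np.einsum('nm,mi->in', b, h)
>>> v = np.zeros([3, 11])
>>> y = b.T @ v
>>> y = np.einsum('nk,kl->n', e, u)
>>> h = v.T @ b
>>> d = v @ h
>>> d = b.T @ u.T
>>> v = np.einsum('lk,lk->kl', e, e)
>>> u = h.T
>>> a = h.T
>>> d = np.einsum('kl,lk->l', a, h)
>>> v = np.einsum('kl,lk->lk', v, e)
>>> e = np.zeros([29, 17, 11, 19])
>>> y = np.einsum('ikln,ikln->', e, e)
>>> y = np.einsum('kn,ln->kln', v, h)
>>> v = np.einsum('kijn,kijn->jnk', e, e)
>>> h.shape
(11, 17)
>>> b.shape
(3, 17)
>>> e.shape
(29, 17, 11, 19)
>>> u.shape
(17, 11)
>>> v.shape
(11, 19, 29)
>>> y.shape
(19, 11, 17)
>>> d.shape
(11,)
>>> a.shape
(17, 11)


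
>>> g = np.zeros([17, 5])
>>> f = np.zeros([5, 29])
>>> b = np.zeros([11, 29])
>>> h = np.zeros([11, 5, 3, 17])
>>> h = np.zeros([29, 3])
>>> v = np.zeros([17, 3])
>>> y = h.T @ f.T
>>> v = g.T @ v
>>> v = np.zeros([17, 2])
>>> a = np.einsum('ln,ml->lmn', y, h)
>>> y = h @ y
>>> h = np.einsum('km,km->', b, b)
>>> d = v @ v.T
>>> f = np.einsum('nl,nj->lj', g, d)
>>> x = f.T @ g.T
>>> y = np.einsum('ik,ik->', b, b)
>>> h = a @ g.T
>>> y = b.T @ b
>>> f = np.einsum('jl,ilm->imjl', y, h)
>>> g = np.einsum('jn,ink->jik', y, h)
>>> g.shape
(29, 3, 17)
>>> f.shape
(3, 17, 29, 29)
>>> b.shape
(11, 29)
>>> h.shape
(3, 29, 17)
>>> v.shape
(17, 2)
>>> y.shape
(29, 29)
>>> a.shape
(3, 29, 5)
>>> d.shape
(17, 17)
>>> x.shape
(17, 17)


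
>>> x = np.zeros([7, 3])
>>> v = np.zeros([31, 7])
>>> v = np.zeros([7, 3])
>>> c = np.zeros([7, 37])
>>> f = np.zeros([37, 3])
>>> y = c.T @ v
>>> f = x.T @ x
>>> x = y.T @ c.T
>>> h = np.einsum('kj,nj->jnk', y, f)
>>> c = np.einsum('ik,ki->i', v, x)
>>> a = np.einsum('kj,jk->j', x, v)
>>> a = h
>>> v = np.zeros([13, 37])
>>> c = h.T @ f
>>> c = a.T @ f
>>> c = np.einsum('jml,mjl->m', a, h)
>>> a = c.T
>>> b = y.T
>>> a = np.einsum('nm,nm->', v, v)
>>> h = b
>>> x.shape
(3, 7)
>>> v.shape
(13, 37)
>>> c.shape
(3,)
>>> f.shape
(3, 3)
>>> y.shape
(37, 3)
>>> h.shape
(3, 37)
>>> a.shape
()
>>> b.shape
(3, 37)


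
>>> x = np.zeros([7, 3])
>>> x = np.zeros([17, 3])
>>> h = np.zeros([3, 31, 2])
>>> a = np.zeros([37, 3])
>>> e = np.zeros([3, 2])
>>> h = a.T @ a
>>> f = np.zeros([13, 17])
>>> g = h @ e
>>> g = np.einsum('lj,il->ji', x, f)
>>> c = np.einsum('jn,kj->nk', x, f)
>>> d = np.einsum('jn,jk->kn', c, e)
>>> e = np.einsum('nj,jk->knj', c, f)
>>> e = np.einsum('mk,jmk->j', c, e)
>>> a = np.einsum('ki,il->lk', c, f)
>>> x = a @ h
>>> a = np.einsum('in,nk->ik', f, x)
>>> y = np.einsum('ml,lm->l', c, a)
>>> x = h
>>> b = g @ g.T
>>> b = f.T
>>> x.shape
(3, 3)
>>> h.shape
(3, 3)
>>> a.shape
(13, 3)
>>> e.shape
(17,)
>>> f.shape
(13, 17)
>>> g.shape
(3, 13)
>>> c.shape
(3, 13)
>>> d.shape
(2, 13)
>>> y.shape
(13,)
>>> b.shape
(17, 13)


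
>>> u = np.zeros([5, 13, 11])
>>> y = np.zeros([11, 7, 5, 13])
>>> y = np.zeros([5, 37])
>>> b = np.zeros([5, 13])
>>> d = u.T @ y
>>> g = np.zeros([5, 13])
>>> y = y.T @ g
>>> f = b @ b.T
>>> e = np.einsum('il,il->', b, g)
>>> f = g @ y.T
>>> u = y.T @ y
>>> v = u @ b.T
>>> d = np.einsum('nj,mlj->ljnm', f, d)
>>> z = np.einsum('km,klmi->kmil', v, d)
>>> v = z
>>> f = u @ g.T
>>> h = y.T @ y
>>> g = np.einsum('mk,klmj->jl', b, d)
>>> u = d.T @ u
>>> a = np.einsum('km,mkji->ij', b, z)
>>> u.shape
(11, 5, 37, 13)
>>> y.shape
(37, 13)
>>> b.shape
(5, 13)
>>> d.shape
(13, 37, 5, 11)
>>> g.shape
(11, 37)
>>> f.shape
(13, 5)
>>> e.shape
()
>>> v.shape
(13, 5, 11, 37)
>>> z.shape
(13, 5, 11, 37)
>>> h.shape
(13, 13)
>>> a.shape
(37, 11)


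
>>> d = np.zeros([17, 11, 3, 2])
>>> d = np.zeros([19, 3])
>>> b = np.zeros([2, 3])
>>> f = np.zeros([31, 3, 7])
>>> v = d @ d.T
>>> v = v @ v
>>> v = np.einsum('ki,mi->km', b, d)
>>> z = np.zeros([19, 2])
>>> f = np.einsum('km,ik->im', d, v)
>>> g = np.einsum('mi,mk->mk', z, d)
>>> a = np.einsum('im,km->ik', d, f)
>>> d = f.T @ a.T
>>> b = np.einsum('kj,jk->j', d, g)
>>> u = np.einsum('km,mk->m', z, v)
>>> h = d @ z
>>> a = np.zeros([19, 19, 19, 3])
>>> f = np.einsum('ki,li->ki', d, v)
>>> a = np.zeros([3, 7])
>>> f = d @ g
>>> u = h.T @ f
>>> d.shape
(3, 19)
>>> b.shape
(19,)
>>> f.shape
(3, 3)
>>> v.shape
(2, 19)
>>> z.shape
(19, 2)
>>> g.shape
(19, 3)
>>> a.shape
(3, 7)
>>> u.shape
(2, 3)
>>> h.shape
(3, 2)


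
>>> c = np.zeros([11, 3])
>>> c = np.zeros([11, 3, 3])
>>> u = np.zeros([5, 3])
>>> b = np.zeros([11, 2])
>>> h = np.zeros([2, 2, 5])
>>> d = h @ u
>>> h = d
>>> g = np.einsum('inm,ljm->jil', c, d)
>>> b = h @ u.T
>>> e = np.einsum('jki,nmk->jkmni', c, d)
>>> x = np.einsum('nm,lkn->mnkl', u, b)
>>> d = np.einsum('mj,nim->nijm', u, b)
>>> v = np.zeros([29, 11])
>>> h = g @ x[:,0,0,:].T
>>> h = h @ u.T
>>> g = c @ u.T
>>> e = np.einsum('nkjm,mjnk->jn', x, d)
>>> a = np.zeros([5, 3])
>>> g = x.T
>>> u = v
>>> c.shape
(11, 3, 3)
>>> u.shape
(29, 11)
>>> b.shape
(2, 2, 5)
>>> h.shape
(2, 11, 5)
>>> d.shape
(2, 2, 3, 5)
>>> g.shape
(2, 2, 5, 3)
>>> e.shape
(2, 3)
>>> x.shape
(3, 5, 2, 2)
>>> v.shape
(29, 11)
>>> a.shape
(5, 3)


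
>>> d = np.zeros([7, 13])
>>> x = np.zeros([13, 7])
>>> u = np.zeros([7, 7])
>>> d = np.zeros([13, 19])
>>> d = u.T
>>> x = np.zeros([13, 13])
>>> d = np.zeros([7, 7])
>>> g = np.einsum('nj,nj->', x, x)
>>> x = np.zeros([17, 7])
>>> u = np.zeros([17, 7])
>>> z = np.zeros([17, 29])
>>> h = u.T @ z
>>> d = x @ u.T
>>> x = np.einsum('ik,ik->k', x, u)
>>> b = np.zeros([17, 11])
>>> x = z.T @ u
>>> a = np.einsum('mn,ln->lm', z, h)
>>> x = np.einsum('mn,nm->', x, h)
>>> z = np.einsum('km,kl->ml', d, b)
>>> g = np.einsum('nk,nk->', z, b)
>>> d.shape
(17, 17)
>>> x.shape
()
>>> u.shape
(17, 7)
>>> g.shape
()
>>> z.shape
(17, 11)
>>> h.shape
(7, 29)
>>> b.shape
(17, 11)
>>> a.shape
(7, 17)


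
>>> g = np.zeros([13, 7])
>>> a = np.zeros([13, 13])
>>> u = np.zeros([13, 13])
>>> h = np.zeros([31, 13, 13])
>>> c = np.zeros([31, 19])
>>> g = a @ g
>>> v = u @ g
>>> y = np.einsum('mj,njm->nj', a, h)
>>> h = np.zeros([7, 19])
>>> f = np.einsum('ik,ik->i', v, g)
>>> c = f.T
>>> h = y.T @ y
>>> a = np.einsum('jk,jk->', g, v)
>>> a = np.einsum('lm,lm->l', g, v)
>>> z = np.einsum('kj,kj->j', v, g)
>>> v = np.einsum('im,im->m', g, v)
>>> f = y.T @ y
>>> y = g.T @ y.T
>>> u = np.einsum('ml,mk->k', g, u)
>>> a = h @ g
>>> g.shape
(13, 7)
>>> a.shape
(13, 7)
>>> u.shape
(13,)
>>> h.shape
(13, 13)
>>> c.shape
(13,)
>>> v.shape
(7,)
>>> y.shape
(7, 31)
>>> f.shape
(13, 13)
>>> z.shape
(7,)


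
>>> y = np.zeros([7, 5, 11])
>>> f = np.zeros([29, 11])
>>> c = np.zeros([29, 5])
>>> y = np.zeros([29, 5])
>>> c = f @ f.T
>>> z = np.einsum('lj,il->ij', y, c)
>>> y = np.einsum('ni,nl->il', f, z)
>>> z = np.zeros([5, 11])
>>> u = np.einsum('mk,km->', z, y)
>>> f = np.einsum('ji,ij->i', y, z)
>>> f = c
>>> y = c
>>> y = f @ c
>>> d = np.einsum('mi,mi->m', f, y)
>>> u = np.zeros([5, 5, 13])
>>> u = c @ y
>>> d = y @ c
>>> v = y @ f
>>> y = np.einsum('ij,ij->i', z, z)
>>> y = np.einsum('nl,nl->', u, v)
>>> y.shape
()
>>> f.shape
(29, 29)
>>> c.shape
(29, 29)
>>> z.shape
(5, 11)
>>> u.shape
(29, 29)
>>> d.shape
(29, 29)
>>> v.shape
(29, 29)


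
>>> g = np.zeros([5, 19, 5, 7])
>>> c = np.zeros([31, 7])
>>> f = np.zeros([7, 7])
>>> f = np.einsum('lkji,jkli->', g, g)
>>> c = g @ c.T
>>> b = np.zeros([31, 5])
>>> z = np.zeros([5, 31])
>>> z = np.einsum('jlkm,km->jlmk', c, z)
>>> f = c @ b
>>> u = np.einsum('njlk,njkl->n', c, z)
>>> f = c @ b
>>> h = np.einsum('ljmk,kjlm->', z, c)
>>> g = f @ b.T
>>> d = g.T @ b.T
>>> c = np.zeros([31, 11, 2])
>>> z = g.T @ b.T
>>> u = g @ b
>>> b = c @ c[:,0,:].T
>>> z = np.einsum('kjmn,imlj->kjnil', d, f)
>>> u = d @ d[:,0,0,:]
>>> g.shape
(5, 19, 5, 31)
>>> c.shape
(31, 11, 2)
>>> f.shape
(5, 19, 5, 5)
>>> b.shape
(31, 11, 31)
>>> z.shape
(31, 5, 31, 5, 5)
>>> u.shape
(31, 5, 19, 31)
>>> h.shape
()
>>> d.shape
(31, 5, 19, 31)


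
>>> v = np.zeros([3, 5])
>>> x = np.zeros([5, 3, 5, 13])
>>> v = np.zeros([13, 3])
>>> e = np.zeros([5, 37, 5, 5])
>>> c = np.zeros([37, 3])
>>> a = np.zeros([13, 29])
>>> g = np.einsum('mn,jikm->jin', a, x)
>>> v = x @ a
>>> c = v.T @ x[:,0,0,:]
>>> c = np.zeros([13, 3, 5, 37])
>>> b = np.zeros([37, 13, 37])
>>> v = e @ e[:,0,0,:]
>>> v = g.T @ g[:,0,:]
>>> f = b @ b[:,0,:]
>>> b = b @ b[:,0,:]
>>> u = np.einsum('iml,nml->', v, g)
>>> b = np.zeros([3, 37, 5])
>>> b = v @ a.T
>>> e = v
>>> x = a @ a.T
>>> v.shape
(29, 3, 29)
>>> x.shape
(13, 13)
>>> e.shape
(29, 3, 29)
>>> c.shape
(13, 3, 5, 37)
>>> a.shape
(13, 29)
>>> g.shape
(5, 3, 29)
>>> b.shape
(29, 3, 13)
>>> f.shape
(37, 13, 37)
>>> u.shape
()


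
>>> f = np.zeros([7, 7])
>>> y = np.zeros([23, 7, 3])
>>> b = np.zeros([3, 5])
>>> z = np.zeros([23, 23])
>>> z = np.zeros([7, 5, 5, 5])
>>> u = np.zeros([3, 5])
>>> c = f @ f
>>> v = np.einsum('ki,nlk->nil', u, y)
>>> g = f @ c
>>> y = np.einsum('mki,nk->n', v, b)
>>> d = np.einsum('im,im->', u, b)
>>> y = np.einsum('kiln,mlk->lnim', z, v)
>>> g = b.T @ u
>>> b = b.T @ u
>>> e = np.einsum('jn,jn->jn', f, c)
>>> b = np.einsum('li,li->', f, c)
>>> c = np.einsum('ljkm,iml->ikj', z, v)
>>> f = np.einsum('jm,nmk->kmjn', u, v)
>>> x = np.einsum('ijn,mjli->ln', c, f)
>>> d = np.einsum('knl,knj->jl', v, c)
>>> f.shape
(7, 5, 3, 23)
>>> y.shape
(5, 5, 5, 23)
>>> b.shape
()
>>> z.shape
(7, 5, 5, 5)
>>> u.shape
(3, 5)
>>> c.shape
(23, 5, 5)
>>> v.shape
(23, 5, 7)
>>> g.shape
(5, 5)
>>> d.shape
(5, 7)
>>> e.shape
(7, 7)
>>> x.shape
(3, 5)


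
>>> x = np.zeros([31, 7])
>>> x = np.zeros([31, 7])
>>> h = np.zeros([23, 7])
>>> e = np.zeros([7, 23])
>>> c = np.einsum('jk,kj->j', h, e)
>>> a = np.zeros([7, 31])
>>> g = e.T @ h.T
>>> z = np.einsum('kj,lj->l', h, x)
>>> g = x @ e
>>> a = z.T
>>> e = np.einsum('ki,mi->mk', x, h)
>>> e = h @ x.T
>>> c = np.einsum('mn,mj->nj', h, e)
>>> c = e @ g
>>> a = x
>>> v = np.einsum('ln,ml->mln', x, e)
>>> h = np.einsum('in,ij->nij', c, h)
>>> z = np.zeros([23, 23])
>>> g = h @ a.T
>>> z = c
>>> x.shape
(31, 7)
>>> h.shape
(23, 23, 7)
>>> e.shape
(23, 31)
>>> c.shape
(23, 23)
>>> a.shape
(31, 7)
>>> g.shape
(23, 23, 31)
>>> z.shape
(23, 23)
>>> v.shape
(23, 31, 7)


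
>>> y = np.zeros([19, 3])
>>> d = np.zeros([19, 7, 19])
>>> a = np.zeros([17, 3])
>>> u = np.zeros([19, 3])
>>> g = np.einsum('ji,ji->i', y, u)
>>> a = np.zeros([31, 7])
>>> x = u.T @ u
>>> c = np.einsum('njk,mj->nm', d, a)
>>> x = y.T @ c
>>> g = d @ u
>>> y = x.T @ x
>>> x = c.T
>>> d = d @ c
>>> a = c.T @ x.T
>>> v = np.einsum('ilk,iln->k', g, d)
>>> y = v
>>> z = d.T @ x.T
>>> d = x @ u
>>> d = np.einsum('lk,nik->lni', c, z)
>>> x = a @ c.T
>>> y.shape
(3,)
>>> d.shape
(19, 31, 7)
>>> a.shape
(31, 31)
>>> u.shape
(19, 3)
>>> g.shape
(19, 7, 3)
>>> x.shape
(31, 19)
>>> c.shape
(19, 31)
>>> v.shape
(3,)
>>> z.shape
(31, 7, 31)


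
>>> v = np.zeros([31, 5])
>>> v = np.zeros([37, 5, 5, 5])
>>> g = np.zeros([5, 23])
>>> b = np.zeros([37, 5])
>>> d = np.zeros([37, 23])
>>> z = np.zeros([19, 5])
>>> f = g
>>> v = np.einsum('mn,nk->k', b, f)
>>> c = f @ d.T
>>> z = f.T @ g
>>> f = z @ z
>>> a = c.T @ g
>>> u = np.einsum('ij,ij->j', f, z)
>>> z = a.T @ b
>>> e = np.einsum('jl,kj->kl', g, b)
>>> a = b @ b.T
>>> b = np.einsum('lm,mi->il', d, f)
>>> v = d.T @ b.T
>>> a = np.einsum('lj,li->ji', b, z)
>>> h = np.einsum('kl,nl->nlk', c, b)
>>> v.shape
(23, 23)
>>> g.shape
(5, 23)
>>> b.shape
(23, 37)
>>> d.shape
(37, 23)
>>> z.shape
(23, 5)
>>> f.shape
(23, 23)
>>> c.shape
(5, 37)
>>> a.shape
(37, 5)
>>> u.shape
(23,)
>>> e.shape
(37, 23)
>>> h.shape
(23, 37, 5)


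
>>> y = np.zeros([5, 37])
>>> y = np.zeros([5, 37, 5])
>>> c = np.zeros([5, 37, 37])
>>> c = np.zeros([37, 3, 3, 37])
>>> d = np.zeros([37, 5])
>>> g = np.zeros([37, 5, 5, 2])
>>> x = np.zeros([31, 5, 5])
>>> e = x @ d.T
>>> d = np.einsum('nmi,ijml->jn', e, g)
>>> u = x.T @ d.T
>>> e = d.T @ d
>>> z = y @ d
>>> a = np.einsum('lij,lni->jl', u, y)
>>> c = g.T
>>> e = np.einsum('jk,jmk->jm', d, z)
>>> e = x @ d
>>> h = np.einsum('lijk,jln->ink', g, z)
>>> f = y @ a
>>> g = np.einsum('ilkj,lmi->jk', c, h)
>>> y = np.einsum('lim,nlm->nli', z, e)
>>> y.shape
(31, 5, 37)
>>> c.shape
(2, 5, 5, 37)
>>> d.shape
(5, 31)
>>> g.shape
(37, 5)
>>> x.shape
(31, 5, 5)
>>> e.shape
(31, 5, 31)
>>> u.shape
(5, 5, 5)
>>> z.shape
(5, 37, 31)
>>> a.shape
(5, 5)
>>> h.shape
(5, 31, 2)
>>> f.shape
(5, 37, 5)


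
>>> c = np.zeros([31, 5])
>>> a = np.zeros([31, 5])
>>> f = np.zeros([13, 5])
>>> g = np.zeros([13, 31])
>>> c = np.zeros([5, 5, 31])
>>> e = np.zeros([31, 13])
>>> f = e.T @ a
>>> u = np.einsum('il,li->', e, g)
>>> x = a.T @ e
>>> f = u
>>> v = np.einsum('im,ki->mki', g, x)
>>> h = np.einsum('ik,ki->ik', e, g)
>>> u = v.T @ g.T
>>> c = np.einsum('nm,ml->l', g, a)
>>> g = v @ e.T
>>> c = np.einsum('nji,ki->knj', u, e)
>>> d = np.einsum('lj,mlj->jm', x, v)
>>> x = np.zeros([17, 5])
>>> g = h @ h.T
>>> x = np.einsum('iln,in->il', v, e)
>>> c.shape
(31, 13, 5)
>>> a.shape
(31, 5)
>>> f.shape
()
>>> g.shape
(31, 31)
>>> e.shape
(31, 13)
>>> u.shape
(13, 5, 13)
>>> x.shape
(31, 5)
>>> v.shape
(31, 5, 13)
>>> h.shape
(31, 13)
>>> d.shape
(13, 31)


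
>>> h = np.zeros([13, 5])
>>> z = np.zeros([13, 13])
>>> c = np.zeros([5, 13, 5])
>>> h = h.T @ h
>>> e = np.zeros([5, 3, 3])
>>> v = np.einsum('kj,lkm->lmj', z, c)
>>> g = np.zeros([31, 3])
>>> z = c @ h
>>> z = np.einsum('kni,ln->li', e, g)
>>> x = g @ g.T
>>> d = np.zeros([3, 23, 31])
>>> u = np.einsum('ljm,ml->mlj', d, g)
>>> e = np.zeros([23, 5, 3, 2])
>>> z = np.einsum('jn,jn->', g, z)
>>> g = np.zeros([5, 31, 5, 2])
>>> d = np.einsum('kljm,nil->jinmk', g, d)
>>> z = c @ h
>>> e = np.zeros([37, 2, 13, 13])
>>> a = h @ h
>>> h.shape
(5, 5)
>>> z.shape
(5, 13, 5)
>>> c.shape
(5, 13, 5)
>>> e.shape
(37, 2, 13, 13)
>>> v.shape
(5, 5, 13)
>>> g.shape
(5, 31, 5, 2)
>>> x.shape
(31, 31)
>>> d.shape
(5, 23, 3, 2, 5)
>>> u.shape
(31, 3, 23)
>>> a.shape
(5, 5)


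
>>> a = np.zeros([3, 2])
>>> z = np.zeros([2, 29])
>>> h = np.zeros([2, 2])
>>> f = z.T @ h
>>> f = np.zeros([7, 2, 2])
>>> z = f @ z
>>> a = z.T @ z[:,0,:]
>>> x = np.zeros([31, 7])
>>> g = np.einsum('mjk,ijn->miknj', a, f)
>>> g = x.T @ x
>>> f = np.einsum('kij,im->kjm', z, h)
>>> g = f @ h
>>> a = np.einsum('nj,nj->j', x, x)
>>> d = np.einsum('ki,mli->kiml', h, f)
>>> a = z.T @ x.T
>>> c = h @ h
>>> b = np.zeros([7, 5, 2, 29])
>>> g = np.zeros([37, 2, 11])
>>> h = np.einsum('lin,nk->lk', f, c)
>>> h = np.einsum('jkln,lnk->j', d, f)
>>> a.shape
(29, 2, 31)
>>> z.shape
(7, 2, 29)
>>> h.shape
(2,)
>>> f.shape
(7, 29, 2)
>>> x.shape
(31, 7)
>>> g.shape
(37, 2, 11)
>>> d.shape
(2, 2, 7, 29)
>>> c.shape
(2, 2)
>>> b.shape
(7, 5, 2, 29)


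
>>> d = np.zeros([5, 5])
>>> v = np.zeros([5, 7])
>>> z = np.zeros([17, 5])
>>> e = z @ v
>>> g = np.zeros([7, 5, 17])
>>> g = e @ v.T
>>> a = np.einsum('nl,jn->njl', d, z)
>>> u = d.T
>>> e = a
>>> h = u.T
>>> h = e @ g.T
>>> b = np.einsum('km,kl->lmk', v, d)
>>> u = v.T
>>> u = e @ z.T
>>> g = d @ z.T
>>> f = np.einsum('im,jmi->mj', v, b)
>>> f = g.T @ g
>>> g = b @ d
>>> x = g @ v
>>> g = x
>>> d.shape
(5, 5)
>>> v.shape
(5, 7)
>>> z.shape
(17, 5)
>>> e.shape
(5, 17, 5)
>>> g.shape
(5, 7, 7)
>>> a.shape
(5, 17, 5)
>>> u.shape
(5, 17, 17)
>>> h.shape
(5, 17, 17)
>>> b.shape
(5, 7, 5)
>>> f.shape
(17, 17)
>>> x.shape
(5, 7, 7)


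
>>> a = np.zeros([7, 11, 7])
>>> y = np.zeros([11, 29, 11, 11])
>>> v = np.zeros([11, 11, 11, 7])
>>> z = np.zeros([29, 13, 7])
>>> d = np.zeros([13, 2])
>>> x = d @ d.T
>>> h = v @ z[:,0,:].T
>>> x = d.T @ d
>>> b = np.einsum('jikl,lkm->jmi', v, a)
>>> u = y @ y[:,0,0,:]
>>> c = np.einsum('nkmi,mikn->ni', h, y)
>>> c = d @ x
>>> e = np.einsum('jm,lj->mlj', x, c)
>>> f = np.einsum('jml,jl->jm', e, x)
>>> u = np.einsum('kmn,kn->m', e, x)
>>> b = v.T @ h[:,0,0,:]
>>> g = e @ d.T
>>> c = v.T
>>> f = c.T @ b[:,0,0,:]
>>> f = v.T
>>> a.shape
(7, 11, 7)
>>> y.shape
(11, 29, 11, 11)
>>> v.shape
(11, 11, 11, 7)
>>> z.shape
(29, 13, 7)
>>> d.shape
(13, 2)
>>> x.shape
(2, 2)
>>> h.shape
(11, 11, 11, 29)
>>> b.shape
(7, 11, 11, 29)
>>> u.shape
(13,)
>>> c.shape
(7, 11, 11, 11)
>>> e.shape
(2, 13, 2)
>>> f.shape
(7, 11, 11, 11)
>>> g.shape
(2, 13, 13)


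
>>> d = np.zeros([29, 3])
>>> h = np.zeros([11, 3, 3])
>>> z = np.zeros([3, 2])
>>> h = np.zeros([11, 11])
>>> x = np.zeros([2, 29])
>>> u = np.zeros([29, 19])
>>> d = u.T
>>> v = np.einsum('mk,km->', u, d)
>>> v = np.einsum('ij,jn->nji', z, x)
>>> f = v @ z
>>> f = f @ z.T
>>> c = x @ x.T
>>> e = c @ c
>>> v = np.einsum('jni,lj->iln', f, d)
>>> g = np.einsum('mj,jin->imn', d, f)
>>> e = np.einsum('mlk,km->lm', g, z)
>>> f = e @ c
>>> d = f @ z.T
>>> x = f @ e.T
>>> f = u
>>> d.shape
(19, 3)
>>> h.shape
(11, 11)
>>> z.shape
(3, 2)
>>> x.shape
(19, 19)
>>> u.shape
(29, 19)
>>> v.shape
(3, 19, 2)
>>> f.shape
(29, 19)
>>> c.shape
(2, 2)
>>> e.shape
(19, 2)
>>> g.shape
(2, 19, 3)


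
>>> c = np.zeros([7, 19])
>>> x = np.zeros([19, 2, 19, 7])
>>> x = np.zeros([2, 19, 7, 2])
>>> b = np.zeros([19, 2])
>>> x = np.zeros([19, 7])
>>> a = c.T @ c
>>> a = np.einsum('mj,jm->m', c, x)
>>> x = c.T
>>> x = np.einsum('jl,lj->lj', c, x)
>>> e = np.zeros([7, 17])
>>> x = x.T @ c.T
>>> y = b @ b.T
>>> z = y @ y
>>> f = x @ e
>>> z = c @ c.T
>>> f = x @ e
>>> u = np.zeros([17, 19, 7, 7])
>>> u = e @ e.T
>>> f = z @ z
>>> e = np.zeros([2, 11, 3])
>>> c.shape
(7, 19)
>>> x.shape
(7, 7)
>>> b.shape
(19, 2)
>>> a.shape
(7,)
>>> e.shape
(2, 11, 3)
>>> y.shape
(19, 19)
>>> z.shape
(7, 7)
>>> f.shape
(7, 7)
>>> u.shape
(7, 7)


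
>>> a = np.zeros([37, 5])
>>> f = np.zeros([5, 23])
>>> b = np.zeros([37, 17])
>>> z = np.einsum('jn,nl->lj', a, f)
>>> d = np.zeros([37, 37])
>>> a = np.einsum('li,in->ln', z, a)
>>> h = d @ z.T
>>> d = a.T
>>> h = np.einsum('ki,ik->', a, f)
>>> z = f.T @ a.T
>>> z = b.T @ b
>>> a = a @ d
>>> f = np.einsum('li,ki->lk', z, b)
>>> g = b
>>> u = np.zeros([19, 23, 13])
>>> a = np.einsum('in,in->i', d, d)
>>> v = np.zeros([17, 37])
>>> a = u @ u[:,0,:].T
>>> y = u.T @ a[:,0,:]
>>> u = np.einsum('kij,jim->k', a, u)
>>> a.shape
(19, 23, 19)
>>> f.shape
(17, 37)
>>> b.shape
(37, 17)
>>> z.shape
(17, 17)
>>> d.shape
(5, 23)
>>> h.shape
()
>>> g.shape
(37, 17)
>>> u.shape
(19,)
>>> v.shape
(17, 37)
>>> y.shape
(13, 23, 19)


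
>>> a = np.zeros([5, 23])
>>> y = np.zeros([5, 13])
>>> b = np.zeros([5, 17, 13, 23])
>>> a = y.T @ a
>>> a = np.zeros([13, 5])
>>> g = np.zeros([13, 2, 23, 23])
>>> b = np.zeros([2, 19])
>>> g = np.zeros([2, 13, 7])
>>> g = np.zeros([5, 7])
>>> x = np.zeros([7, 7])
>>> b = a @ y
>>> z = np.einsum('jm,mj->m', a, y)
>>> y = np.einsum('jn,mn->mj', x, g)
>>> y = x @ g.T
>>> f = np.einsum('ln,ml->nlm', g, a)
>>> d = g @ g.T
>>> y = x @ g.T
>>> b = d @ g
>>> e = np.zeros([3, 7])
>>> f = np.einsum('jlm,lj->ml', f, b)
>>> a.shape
(13, 5)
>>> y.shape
(7, 5)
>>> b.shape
(5, 7)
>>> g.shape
(5, 7)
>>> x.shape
(7, 7)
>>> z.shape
(5,)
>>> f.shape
(13, 5)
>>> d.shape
(5, 5)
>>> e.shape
(3, 7)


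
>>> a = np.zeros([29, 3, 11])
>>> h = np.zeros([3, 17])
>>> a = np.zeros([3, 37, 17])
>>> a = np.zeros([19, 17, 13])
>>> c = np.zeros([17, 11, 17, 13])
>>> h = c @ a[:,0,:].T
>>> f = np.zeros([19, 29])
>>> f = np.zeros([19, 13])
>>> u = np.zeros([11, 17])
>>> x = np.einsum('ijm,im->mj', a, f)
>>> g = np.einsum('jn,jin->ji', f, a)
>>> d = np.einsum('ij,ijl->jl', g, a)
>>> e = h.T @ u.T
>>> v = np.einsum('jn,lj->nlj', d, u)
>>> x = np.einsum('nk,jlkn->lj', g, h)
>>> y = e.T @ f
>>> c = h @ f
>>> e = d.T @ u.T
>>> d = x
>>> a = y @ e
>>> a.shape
(11, 11, 17, 11)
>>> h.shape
(17, 11, 17, 19)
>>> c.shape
(17, 11, 17, 13)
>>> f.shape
(19, 13)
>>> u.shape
(11, 17)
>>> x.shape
(11, 17)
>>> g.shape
(19, 17)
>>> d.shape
(11, 17)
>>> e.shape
(13, 11)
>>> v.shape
(13, 11, 17)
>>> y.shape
(11, 11, 17, 13)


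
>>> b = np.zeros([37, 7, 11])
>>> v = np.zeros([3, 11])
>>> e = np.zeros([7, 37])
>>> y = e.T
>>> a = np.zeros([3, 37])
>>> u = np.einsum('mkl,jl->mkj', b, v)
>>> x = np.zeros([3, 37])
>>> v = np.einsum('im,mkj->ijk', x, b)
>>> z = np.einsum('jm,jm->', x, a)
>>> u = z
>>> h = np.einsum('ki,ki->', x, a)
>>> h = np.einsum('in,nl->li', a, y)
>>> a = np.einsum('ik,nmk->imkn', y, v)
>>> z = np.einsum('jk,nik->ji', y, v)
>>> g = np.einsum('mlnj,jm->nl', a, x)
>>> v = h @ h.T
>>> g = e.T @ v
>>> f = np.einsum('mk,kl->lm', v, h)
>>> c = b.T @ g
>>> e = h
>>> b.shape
(37, 7, 11)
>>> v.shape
(7, 7)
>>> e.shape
(7, 3)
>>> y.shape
(37, 7)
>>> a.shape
(37, 11, 7, 3)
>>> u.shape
()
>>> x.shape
(3, 37)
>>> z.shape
(37, 11)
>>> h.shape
(7, 3)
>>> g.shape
(37, 7)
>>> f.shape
(3, 7)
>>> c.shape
(11, 7, 7)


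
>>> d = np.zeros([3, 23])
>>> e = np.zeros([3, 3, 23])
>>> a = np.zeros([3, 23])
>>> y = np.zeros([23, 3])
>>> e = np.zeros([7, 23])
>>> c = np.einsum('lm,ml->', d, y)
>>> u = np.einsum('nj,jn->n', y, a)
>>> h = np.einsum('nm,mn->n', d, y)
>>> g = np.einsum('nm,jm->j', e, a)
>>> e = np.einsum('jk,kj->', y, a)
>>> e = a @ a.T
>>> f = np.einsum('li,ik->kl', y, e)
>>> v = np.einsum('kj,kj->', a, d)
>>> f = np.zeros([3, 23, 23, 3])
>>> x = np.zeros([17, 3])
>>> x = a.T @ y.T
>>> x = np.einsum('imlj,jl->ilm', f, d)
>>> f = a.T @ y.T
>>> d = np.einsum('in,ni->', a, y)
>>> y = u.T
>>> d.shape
()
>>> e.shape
(3, 3)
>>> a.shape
(3, 23)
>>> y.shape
(23,)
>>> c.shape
()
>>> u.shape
(23,)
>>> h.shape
(3,)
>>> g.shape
(3,)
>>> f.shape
(23, 23)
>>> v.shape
()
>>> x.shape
(3, 23, 23)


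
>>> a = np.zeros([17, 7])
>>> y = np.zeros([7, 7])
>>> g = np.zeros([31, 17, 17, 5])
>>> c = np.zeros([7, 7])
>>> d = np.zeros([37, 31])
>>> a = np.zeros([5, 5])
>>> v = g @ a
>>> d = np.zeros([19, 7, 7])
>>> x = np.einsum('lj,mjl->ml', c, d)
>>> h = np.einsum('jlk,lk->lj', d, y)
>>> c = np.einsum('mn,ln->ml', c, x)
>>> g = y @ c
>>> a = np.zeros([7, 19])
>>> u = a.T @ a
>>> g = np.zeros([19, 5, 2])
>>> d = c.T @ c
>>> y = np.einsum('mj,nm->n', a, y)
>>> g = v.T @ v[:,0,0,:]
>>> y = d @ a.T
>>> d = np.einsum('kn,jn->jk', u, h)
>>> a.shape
(7, 19)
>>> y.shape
(19, 7)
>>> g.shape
(5, 17, 17, 5)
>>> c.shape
(7, 19)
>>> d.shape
(7, 19)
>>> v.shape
(31, 17, 17, 5)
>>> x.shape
(19, 7)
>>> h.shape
(7, 19)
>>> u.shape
(19, 19)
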